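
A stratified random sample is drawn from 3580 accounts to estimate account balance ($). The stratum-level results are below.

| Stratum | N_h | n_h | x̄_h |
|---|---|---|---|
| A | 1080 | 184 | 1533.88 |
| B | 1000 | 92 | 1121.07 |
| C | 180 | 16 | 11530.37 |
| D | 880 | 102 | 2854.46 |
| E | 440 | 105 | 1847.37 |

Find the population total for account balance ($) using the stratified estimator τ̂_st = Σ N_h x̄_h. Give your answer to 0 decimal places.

τ̂_st ≈ 8177895

τ̂_st = Σ N_h x̄_h = 1080·1533.88 + 1000·1121.07 + 180·11530.37 + 880·2854.46 + 440·1847.37 = 8177895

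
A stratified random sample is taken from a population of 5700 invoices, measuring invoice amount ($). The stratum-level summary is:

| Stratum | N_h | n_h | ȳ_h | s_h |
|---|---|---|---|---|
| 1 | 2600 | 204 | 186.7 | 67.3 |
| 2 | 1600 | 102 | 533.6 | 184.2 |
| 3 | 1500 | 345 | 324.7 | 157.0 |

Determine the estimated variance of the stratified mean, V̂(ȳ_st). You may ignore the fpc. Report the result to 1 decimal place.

V̂(ȳ_st) = Σ W_h² s_h²/n_h, with W_h = N_h/N and N = 5700:
  stratum 1: (2600/5700)²·67.3²/204 = 4.61952
  stratum 2: (1600/5700)²·184.2²/102 = 26.2101
  stratum 3: (1500/5700)²·157.0²/345 = 4.94781
V̂(ȳ_st) = 35.7775

V̂(ȳ_st) ≈ 35.8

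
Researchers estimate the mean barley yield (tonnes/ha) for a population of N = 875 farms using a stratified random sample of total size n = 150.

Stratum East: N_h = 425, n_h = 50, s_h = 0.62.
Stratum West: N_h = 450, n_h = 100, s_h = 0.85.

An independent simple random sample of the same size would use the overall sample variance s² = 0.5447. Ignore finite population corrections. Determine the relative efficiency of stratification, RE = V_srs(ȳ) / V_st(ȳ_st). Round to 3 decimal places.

RE ≈ 0.975

V̂(ȳ_st) = Σ W_h² s_h²/n_h, with W_h = N_h/N and N = 875:
  stratum East: (425/875)²·0.62²/50 = 0.00181374
  stratum West: (450/875)²·0.85²/100 = 0.00191094
V_st = 0.00372468
V_srs = s²/n = 0.5447/150 = 0.00363133
Relative efficiency = V_srs / V_st = 0.00363133/0.00372468 = 0.9749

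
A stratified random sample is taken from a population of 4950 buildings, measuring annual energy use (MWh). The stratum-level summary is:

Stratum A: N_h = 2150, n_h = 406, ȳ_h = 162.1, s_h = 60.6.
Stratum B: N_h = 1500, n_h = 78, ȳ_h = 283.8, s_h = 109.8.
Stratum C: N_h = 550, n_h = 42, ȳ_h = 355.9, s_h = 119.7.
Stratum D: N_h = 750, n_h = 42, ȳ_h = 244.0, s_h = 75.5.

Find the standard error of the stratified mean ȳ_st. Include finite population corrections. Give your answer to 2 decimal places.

V̂(ȳ_st) = Σ W_h² (1 − n_h/N_h) s_h²/n_h, with W_h = N_h/N and N = 4950:
  stratum A: (2150/4950)²·(1 − 406/2150)·60.6²/406 = 1.38418
  stratum B: (1500/4950)²·(1 − 78/1500)·109.8²/78 = 13.4552
  stratum C: (550/4950)²·(1 − 42/550)·119.7²/42 = 3.89005
  stratum D: (750/4950)²·(1 − 42/750)·75.5²/42 = 2.94123
V̂(ȳ_st) = 21.6707
SE(ȳ_st) = √21.6707 = 4.65518

SE(ȳ_st) ≈ 4.66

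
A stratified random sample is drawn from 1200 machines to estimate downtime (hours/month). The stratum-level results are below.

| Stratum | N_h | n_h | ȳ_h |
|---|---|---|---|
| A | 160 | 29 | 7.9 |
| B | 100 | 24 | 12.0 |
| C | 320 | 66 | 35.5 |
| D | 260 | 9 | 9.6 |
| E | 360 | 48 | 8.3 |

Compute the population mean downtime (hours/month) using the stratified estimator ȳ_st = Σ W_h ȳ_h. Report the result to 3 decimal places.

ȳ_st ≈ 16.090

N = Σ N_h = 1200. Stratum weights W_h = N_h/N.
ȳ_st = (160·7.9 + 100·12.0 + 320·35.5 + 260·9.6 + 360·8.3) / 1200 = 16.09000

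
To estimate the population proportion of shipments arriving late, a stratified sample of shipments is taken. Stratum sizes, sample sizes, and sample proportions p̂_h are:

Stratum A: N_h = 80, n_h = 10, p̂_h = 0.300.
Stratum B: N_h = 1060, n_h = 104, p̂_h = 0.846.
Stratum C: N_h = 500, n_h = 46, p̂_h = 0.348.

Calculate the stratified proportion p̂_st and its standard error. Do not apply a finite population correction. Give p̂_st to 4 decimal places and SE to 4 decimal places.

N = 1640; stratum weights W_h = N_h/N.
p̂_st = Σ W_h p̂_h = (80·0.300 + 1060·0.846 + 500·0.348)/1640 = 0.66754
V̂(p̂_st) = Σ W_h² p̂_h(1−p̂_h)/(n_h−1):
  stratum A: (80/1640)²·0.300·0.700/9 = 5.55225e-05
  stratum B: (1060/1640)²·0.846·0.154/103 = 0.000528418
  stratum C: (500/1640)²·0.348·0.652/45 = 0.000468669
V̂(p̂_st) = 0.00105261; SE = √V̂ = 0.032444

p̂_st ≈ 0.6675, SE ≈ 0.0324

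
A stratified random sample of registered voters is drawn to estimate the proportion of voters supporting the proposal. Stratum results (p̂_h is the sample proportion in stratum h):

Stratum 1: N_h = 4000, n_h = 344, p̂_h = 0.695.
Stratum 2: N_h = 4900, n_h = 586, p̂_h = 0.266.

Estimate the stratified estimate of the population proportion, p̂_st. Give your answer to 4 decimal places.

p̂_st ≈ 0.4588

N = 8900; stratum weights W_h = N_h/N.
p̂_st = Σ W_h p̂_h = (4000·0.695 + 4900·0.266)/8900 = 0.45881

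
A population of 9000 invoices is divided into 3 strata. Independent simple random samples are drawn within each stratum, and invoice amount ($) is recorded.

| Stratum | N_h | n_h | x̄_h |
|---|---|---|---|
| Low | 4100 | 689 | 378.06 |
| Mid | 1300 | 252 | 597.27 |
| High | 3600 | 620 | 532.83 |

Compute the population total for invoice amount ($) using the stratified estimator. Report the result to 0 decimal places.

τ̂_st ≈ 4244685

τ̂_st = Σ N_h x̄_h = 4100·378.06 + 1300·597.27 + 3600·532.83 = 4244685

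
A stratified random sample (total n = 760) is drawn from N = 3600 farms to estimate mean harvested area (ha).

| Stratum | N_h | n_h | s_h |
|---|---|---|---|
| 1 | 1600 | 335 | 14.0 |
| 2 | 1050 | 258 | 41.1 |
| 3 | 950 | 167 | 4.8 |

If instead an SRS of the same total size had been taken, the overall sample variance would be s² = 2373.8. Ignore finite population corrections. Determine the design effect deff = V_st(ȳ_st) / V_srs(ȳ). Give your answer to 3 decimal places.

deff ≈ 0.218

V̂(ȳ_st) = Σ W_h² s_h²/n_h, with W_h = N_h/N and N = 3600:
  stratum 1: (1600/3600)²·14.0²/335 = 0.11557
  stratum 2: (1050/3600)²·41.1²/258 = 0.556977
  stratum 3: (950/3600)²·4.8²/167 = 0.00960745
V_st = 0.682155
V_srs = s²/n = 2373.8/760 = 3.12342
deff = V_st / V_srs = 0.682155/3.12342 = 0.2184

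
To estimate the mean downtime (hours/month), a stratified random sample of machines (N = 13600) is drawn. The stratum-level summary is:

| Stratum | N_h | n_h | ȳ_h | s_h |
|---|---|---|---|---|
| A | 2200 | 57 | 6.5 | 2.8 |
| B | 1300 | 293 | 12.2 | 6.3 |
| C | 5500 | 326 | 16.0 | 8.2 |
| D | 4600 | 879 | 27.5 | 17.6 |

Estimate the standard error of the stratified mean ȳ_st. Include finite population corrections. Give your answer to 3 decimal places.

V̂(ȳ_st) = Σ W_h² (1 − n_h/N_h) s_h²/n_h, with W_h = N_h/N and N = 13600:
  stratum A: (2200/13600)²·(1 − 57/2200)·2.8²/57 = 0.00350597
  stratum B: (1300/13600)²·(1 − 293/1300)·6.3²/293 = 0.000958757
  stratum C: (5500/13600)²·(1 − 326/5500)·8.2²/326 = 0.0317338
  stratum D: (4600/13600)²·(1 − 879/4600)·17.6²/879 = 0.0326119
V̂(ȳ_st) = 0.0688104
SE(ȳ_st) = √0.0688104 = 0.262317

SE(ȳ_st) ≈ 0.262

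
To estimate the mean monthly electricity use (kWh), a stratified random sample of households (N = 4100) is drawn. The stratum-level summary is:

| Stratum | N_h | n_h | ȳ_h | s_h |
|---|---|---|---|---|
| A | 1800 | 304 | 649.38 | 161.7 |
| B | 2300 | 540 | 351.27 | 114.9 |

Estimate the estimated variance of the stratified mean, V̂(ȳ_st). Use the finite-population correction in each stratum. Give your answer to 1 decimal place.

V̂(ȳ_st) = Σ W_h² (1 − n_h/N_h) s_h²/n_h, with W_h = N_h/N and N = 4100:
  stratum A: (1800/4100)²·(1 − 304/1800)·161.7²/304 = 13.7779
  stratum B: (2300/4100)²·(1 − 540/2300)·114.9²/540 = 5.88734
V̂(ȳ_st) = 19.6652

V̂(ȳ_st) ≈ 19.7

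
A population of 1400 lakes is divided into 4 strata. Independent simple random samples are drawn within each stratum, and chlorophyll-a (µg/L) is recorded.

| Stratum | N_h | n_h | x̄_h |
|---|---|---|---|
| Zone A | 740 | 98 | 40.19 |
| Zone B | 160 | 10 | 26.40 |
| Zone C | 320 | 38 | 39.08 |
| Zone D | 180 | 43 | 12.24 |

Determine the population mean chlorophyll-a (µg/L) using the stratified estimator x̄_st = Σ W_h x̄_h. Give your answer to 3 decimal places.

N = Σ N_h = 1400. Stratum weights W_h = N_h/N.
x̄_st = (740·40.19 + 160·26.40 + 320·39.08 + 180·12.24) / 1400 = 34.76671

x̄_st ≈ 34.767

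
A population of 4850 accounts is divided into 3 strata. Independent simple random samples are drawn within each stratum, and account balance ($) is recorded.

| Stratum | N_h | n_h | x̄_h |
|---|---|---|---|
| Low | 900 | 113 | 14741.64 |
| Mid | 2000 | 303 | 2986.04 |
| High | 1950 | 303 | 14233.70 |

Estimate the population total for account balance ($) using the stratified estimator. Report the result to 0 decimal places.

τ̂_st = Σ N_h x̄_h = 900·14741.64 + 2000·2986.04 + 1950·14233.70 = 46995271

τ̂_st ≈ 46995271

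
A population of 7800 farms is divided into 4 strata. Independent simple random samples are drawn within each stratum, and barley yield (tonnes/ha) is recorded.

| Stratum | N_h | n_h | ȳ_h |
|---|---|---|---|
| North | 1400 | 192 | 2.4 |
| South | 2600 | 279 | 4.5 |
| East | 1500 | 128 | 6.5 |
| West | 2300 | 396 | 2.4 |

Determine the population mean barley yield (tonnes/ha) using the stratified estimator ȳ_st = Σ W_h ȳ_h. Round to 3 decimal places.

ȳ_st ≈ 3.888

N = Σ N_h = 7800. Stratum weights W_h = N_h/N.
ȳ_st = (1400·2.4 + 2600·4.5 + 1500·6.5 + 2300·2.4) / 7800 = 3.88846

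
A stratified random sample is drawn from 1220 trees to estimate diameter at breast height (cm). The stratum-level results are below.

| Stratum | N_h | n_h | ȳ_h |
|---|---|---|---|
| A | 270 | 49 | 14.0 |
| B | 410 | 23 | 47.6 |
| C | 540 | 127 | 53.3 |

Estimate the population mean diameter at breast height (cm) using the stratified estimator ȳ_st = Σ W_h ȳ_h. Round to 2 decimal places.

ȳ_st ≈ 42.69

N = Σ N_h = 1220. Stratum weights W_h = N_h/N.
ȳ_st = (270·14.0 + 410·47.6 + 540·53.3) / 1220 = 42.6869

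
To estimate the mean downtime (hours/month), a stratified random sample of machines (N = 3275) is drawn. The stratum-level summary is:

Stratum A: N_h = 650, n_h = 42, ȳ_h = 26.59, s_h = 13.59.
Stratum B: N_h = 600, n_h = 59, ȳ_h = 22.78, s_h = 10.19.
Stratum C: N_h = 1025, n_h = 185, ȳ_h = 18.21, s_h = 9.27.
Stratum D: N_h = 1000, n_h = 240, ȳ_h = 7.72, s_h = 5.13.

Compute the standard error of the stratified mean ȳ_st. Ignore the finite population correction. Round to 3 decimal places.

V̂(ȳ_st) = Σ W_h² s_h²/n_h, with W_h = N_h/N and N = 3275:
  stratum A: (650/3275)²·13.59²/42 = 0.173218
  stratum B: (600/3275)²·10.19²/59 = 0.0590713
  stratum C: (1025/3275)²·9.27²/185 = 0.0455002
  stratum D: (1000/3275)²·5.13²/240 = 0.0102235
V̂(ȳ_st) = 0.288013
SE(ȳ_st) = √0.288013 = 0.536669

SE(ȳ_st) ≈ 0.537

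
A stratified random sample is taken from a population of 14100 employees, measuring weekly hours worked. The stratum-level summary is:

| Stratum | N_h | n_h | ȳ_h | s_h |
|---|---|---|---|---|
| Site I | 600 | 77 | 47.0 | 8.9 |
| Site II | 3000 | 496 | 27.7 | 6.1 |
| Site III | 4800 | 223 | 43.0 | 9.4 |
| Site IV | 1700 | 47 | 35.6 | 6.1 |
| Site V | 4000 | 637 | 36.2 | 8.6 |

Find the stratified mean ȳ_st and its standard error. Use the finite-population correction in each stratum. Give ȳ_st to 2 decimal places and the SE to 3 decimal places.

ȳ_st = Σ W_h ȳ_h = (600·47.0 + 3000·27.7 + 4800·43.0 + 1700·35.6 + 4000·36.2)/14100 = 37.09362
V̂(ȳ_st) = Σ W_h² (1 − n_h/N_h) s_h²/n_h, with W_h = N_h/N and N = 14100:
  stratum Site I: (600/14100)²·(1 − 77/600)·8.9²/77 = 0.00162369
  stratum Site II: (3000/14100)²·(1 − 496/3000)·6.1²/496 = 0.00283462
  stratum Site III: (4800/14100)²·(1 − 223/4800)·9.4²/223 = 0.0437859
  stratum Site IV: (1700/14100)²·(1 − 47/1700)·6.1²/47 = 0.0111904
  stratum Site V: (4000/14100)²·(1 − 637/4000)·8.6²/637 = 0.00785608
V̂(ȳ_st) = 0.0672907
SE(ȳ_st) = √0.0672907 = 0.259405

ȳ_st ≈ 37.09, SE ≈ 0.259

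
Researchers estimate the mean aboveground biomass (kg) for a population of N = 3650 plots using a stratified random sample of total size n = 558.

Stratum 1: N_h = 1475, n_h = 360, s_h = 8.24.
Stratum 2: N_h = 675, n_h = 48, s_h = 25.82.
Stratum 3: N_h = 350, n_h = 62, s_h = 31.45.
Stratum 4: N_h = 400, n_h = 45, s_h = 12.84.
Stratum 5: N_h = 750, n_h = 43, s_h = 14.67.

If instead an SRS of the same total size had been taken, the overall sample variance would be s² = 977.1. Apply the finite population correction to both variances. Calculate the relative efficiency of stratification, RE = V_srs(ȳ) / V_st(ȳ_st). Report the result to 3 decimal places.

RE ≈ 1.801

V̂(ȳ_st) = Σ W_h² (1 − n_h/N_h) s_h²/n_h, with W_h = N_h/N and N = 3650:
  stratum 1: (1475/3650)²·(1 − 360/1475)·8.24²/360 = 0.0232827
  stratum 2: (675/3650)²·(1 − 48/675)·25.82²/48 = 0.441222
  stratum 3: (350/3650)²·(1 − 62/350)·31.45²/62 = 0.120705
  stratum 4: (400/3650)²·(1 − 45/400)·12.84²/45 = 0.0390499
  stratum 5: (750/3650)²·(1 − 43/750)·14.67²/43 = 0.199199
V_st = 0.823458
V_srs = (1 − 558/3650)·977.1/558 = 1.48338
Relative efficiency = V_srs / V_st = 1.48338/0.823458 = 1.8014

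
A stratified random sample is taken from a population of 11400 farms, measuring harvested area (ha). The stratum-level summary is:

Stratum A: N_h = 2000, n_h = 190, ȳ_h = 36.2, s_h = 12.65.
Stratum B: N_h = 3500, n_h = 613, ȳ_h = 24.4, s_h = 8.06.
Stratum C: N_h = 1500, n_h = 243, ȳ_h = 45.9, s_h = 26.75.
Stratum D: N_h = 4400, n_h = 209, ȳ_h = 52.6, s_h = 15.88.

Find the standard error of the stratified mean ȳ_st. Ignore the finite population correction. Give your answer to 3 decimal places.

V̂(ȳ_st) = Σ W_h² s_h²/n_h, with W_h = N_h/N and N = 11400:
  stratum A: (2000/11400)²·12.65²/190 = 0.0259226
  stratum B: (3500/11400)²·8.06²/613 = 0.00998932
  stratum C: (1500/11400)²·26.75²/243 = 0.0509817
  stratum D: (4400/11400)²·15.88²/209 = 0.179742
V̂(ȳ_st) = 0.266636
SE(ȳ_st) = √0.266636 = 0.516368

SE(ȳ_st) ≈ 0.516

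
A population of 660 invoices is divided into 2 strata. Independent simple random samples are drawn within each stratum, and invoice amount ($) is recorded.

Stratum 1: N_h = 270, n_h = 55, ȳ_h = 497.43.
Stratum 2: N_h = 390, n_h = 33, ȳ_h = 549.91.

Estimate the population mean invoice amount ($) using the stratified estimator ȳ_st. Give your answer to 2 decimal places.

ȳ_st ≈ 528.44

N = Σ N_h = 660. Stratum weights W_h = N_h/N.
ȳ_st = (270·497.43 + 390·549.91) / 660 = 528.4409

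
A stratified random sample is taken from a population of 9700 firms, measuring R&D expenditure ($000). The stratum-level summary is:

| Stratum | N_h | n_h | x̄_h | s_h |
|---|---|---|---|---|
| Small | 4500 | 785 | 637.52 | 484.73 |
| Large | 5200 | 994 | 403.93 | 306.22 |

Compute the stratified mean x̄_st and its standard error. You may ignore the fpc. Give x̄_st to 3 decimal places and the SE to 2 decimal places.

x̄_st ≈ 512.296, SE ≈ 9.57

x̄_st = Σ W_h x̄_h = (4500·637.52 + 5200·403.93)/9700 = 512.29649
V̂(x̄_st) = Σ W_h² s_h²/n_h, with W_h = N_h/N and N = 9700:
  stratum Small: (4500/9700)²·484.73²/785 = 64.4187
  stratum Large: (5200/9700)²·306.22²/994 = 27.1109
V̂(x̄_st) = 91.5296
SE(x̄_st) = √91.5296 = 9.56711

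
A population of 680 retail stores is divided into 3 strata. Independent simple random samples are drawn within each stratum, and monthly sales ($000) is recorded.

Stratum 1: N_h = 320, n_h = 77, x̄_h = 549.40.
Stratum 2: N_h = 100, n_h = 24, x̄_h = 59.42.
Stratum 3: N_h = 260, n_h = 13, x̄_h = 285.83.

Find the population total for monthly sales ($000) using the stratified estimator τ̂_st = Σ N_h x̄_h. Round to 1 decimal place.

τ̂_st = Σ N_h x̄_h = 320·549.40 + 100·59.42 + 260·285.83 = 256065.8

τ̂_st ≈ 256065.8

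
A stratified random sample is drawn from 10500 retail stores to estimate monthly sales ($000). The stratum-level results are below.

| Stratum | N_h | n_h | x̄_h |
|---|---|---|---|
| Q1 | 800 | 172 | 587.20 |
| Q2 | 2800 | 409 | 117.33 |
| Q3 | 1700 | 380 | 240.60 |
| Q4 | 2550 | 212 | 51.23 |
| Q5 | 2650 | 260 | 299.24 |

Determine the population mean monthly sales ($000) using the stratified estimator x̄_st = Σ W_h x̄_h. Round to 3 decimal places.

x̄_st ≈ 202.945

N = Σ N_h = 10500. Stratum weights W_h = N_h/N.
x̄_st = (800·587.20 + 2800·117.33 + 1700·240.60 + 2550·51.23 + 2650·299.24) / 10500 = 202.94538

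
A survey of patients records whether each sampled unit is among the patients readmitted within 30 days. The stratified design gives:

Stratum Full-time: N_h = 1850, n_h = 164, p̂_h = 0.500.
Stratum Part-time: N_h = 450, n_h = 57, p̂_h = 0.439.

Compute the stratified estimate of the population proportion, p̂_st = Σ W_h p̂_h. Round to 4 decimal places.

N = 2300; stratum weights W_h = N_h/N.
p̂_st = Σ W_h p̂_h = (1850·0.500 + 450·0.439)/2300 = 0.48807

p̂_st ≈ 0.4881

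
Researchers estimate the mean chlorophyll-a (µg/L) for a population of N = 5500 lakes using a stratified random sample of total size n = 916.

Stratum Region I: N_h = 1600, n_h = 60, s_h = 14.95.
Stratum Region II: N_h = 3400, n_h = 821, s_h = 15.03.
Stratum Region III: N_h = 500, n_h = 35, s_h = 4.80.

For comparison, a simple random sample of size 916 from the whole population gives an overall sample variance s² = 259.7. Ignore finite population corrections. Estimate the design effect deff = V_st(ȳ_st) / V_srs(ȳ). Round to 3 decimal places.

deff ≈ 1.502

V̂(ȳ_st) = Σ W_h² s_h²/n_h, with W_h = N_h/N and N = 5500:
  stratum Region I: (1600/5500)²·14.95²/60 = 0.315243
  stratum Region II: (3400/5500)²·15.03²/821 = 0.10515
  stratum Region III: (500/5500)²·4.80²/35 = 0.00544038
V_st = 0.425833
V_srs = s²/n = 259.7/916 = 0.283515
deff = V_st / V_srs = 0.425833/0.283515 = 1.5020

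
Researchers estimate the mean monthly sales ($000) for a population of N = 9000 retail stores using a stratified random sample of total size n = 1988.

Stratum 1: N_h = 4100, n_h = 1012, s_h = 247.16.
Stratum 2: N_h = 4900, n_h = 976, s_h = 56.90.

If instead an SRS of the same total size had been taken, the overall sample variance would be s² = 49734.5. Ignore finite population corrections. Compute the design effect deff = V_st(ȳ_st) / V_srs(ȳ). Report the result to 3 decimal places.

V̂(ȳ_st) = Σ W_h² s_h²/n_h, with W_h = N_h/N and N = 9000:
  stratum 1: (4100/9000)²·247.16²/1012 = 12.5273
  stratum 2: (4900/9000)²·56.90²/976 = 0.983291
V_st = 13.5106
V_srs = s²/n = 49734.5/1988 = 25.0174
deff = V_st / V_srs = 13.5106/25.0174 = 0.5400

deff ≈ 0.540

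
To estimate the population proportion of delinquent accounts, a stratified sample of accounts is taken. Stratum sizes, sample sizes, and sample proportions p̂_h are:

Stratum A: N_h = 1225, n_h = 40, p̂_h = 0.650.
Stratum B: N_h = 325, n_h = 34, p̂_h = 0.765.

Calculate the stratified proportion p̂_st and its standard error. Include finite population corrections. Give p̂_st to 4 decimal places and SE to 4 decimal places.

N = 1550; stratum weights W_h = N_h/N.
p̂_st = Σ W_h p̂_h = (1225·0.650 + 325·0.765)/1550 = 0.67411
V̂(p̂_st) = Σ W_h² (1 − n_h/N_h) p̂_h(1−p̂_h)/(n_h−1):
  stratum A: (1225/1550)²·(1 − 40/1225)·0.650·0.350/39 = 0.00352458
  stratum B: (325/1550)²·(1 − 34/325)·0.765·0.235/33 = 0.000214451
V̂(p̂_st) = 0.00373903; SE = √V̂ = 0.0611476

p̂_st ≈ 0.6741, SE ≈ 0.0611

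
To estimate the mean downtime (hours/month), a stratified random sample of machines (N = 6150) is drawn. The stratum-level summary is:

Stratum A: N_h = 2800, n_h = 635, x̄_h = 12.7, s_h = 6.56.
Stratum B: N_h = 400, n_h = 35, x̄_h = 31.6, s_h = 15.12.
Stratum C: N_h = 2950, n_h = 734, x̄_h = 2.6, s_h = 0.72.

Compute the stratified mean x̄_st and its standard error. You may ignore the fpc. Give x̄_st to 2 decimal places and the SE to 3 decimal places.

x̄_st ≈ 9.08, SE ≈ 0.205

x̄_st = Σ W_h x̄_h = (2800·12.7 + 400·31.6 + 2950·2.6)/6150 = 9.08455
V̂(x̄_st) = Σ W_h² s_h²/n_h, with W_h = N_h/N and N = 6150:
  stratum A: (2800/6150)²·6.56²/635 = 0.0140475
  stratum B: (400/6150)²·15.12²/35 = 0.0276316
  stratum C: (2950/6150)²·0.72²/734 = 0.000162504
V̂(x̄_st) = 0.0418416
SE(x̄_st) = √0.0418416 = 0.204552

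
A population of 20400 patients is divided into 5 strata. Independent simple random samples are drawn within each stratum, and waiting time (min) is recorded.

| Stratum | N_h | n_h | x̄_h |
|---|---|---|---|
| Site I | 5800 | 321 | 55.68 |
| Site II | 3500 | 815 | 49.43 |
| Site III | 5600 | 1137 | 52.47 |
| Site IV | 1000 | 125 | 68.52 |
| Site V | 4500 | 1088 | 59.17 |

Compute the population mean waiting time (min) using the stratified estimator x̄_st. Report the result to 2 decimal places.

N = Σ N_h = 20400. Stratum weights W_h = N_h/N.
x̄_st = (5800·55.68 + 3500·49.43 + 5600·52.47 + 1000·68.52 + 4500·59.17) / 20400 = 55.1258

x̄_st ≈ 55.13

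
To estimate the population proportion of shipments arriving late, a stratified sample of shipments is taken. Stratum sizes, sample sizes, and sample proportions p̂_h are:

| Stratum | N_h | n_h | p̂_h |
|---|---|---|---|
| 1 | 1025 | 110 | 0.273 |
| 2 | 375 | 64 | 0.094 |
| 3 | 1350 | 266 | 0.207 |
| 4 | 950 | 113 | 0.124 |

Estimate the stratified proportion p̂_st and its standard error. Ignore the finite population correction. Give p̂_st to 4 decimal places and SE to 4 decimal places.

N = 3700; stratum weights W_h = N_h/N.
p̂_st = Σ W_h p̂_h = (1025·0.273 + 375·0.094 + 1350·0.207 + 950·0.124)/3700 = 0.19252
V̂(p̂_st) = Σ W_h² p̂_h(1−p̂_h)/(n_h−1):
  stratum 1: (1025/3700)²·0.273·0.727/109 = 0.000139738
  stratum 2: (375/3700)²·0.094·0.906/63 = 1.38859e-05
  stratum 3: (1350/3700)²·0.207·0.793/265 = 8.24635e-05
  stratum 4: (950/3700)²·0.124·0.876/112 = 6.39369e-05
V̂(p̂_st) = 0.000300024; SE = √V̂ = 0.0173212

p̂_st ≈ 0.1925, SE ≈ 0.0173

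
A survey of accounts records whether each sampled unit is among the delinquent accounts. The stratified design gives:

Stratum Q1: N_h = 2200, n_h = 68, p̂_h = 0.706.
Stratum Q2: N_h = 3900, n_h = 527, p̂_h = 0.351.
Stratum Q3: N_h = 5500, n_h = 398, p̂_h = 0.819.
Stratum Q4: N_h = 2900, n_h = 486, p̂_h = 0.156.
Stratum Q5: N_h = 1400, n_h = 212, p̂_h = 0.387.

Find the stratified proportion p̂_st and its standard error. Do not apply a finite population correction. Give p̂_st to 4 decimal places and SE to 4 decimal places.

N = 15900; stratum weights W_h = N_h/N.
p̂_st = Σ W_h p̂_h = (2200·0.706 + 3900·0.351 + 5500·0.819 + 2900·0.156 + 1400·0.387)/15900 = 0.52961
V̂(p̂_st) = Σ W_h² p̂_h(1−p̂_h)/(n_h−1):
  stratum Q1: (2200/15900)²·0.706·0.294/67 = 5.93101e-05
  stratum Q2: (3900/15900)²·0.351·0.649/526 = 2.60556e-05
  stratum Q3: (5500/15900)²·0.819·0.181/397 = 4.4679e-05
  stratum Q4: (2900/15900)²·0.156·0.844/485 = 9.03082e-06
  stratum Q5: (1400/15900)²·0.387·0.613/211 = 8.71667e-06
V̂(p̂_st) = 0.000147792; SE = √V̂ = 0.012157

p̂_st ≈ 0.5296, SE ≈ 0.0122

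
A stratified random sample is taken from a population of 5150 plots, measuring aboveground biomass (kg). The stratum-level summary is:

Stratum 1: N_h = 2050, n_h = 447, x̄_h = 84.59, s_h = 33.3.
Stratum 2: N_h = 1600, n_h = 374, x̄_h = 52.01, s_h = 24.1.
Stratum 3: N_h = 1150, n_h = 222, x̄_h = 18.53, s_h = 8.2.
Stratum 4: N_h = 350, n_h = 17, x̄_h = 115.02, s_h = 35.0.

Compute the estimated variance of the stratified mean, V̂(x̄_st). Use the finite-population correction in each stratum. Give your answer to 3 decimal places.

V̂(x̄_st) = Σ W_h² (1 − n_h/N_h) s_h²/n_h, with W_h = N_h/N and N = 5150:
  stratum 1: (2050/5150)²·(1 − 447/2050)·33.3²/447 = 0.307365
  stratum 2: (1600/5150)²·(1 − 374/1600)·24.1²/374 = 0.114857
  stratum 3: (1150/5150)²·(1 − 222/1150)·8.2²/222 = 0.0121873
  stratum 4: (350/5150)²·(1 − 17/350)·35.0²/17 = 0.316654
V̂(x̄_st) = 0.751063

V̂(x̄_st) ≈ 0.751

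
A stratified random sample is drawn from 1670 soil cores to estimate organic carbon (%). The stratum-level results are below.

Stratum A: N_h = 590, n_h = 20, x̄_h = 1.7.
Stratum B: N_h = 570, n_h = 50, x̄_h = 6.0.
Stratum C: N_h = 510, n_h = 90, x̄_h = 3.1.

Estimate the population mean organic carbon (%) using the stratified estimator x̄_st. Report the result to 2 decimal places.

x̄_st ≈ 3.60

N = Σ N_h = 1670. Stratum weights W_h = N_h/N.
x̄_st = (590·1.7 + 570·6.0 + 510·3.1) / 1670 = 3.5952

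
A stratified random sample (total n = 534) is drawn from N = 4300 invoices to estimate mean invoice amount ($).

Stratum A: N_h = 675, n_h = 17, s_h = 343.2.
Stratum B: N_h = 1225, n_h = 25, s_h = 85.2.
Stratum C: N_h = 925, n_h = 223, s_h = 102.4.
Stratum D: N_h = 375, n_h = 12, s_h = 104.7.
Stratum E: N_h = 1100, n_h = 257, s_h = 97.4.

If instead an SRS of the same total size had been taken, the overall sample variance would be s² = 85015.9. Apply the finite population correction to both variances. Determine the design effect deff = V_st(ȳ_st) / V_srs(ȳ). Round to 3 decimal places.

deff ≈ 1.433

V̂(ȳ_st) = Σ W_h² (1 − n_h/N_h) s_h²/n_h, with W_h = N_h/N and N = 4300:
  stratum A: (675/4300)²·(1 − 17/675)·343.2²/17 = 166.433
  stratum B: (1225/4300)²·(1 − 25/1225)·85.2²/25 = 23.0845
  stratum C: (925/4300)²·(1 − 223/925)·102.4²/223 = 1.65134
  stratum D: (375/4300)²·(1 − 12/375)·104.7²/12 = 6.72532
  stratum E: (1100/4300)²·(1 − 257/1100)·97.4²/257 = 1.85126
V_st = 199.745
V_srs = (1 − 534/4300)·85015.9/534 = 139.435
deff = V_st / V_srs = 199.745/139.435 = 1.4325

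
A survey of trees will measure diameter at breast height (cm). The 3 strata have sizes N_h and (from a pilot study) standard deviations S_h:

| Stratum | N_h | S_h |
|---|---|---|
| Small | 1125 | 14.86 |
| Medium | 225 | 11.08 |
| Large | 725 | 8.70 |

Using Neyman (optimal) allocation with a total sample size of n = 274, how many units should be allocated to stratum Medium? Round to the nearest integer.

Neyman allocation: n_h = n · N_h S_h / Σ N_i S_i, with n = 274.
  stratum Small: N_h·S_h = 1125·14.86 = 16717.50
  stratum Medium: N_h·S_h = 225·11.08 = 2493.00
  stratum Large: N_h·S_h = 725·8.70 = 6307.50
Σ N_h S_h = 25518.00
n for stratum Medium = 274·2493.00/25518.00 = 26.769 → 27

27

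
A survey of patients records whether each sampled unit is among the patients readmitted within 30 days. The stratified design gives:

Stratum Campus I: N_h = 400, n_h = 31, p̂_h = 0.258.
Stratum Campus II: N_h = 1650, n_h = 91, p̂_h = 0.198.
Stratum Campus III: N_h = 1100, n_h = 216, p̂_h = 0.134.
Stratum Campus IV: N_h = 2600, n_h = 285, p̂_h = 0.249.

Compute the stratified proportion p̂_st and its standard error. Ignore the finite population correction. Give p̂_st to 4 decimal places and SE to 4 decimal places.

p̂_st ≈ 0.2130, SE ≈ 0.0182

N = 5750; stratum weights W_h = N_h/N.
p̂_st = Σ W_h p̂_h = (400·0.258 + 1650·0.198 + 1100·0.134 + 2600·0.249)/5750 = 0.21299
V̂(p̂_st) = Σ W_h² p̂_h(1−p̂_h)/(n_h−1):
  stratum Campus I: (400/5750)²·0.258·0.742/30 = 3.08807e-05
  stratum Campus II: (1650/5750)²·0.198·0.802/90 = 0.000145288
  stratum Campus III: (1100/5750)²·0.134·0.866/215 = 1.9753e-05
  stratum Campus IV: (2600/5750)²·0.249·0.751/284 = 0.000134627
V̂(p̂_st) = 0.000330548; SE = √V̂ = 0.018181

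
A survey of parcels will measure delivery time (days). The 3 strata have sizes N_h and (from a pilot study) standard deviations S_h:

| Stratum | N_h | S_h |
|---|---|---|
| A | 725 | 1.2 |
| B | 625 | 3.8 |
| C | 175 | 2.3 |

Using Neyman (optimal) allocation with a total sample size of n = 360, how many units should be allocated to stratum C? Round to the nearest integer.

40

Neyman allocation: n_h = n · N_h S_h / Σ N_i S_i, with n = 360.
  stratum A: N_h·S_h = 725·1.2 = 870.00
  stratum B: N_h·S_h = 625·3.8 = 2375.00
  stratum C: N_h·S_h = 175·2.3 = 402.50
Σ N_h S_h = 3647.50
n for stratum C = 360·402.50/3647.50 = 39.726 → 40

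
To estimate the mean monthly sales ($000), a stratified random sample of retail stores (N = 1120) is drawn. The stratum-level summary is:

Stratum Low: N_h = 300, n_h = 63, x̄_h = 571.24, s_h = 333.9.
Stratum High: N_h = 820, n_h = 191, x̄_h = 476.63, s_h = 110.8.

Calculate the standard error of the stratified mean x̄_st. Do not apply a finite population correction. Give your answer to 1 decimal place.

V̂(x̄_st) = Σ W_h² s_h²/n_h, with W_h = N_h/N and N = 1120:
  stratum Low: (300/1120)²·333.9²/63 = 126.969
  stratum High: (820/1120)²·110.8²/191 = 34.4539
V̂(x̄_st) = 161.423
SE(x̄_st) = √161.423 = 12.7052

SE(x̄_st) ≈ 12.7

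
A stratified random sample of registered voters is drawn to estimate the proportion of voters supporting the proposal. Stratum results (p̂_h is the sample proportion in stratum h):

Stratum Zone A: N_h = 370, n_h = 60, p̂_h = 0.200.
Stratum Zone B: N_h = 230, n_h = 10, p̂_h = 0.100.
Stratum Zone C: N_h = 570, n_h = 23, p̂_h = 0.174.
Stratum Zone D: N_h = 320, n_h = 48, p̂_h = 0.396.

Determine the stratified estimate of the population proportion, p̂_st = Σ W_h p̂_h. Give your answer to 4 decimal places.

N = 1490; stratum weights W_h = N_h/N.
p̂_st = Σ W_h p̂_h = (370·0.200 + 230·0.100 + 570·0.174 + 320·0.396)/1490 = 0.21671

p̂_st ≈ 0.2167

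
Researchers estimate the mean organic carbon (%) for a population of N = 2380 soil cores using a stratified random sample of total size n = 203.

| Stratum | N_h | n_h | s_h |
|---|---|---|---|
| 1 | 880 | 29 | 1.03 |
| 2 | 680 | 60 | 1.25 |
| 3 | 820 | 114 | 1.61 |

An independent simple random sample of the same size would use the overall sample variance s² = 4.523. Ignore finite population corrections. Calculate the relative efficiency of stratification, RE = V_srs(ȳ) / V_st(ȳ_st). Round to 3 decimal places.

V̂(ȳ_st) = Σ W_h² s_h²/n_h, with W_h = N_h/N and N = 2380:
  stratum 1: (880/2380)²·1.03²/29 = 0.00500136
  stratum 2: (680/2380)²·1.25²/60 = 0.00212585
  stratum 3: (820/2380)²·1.61²/114 = 0.00269911
V_st = 0.00982632
V_srs = s²/n = 4.523/203 = 0.0222808
Relative efficiency = V_srs / V_st = 0.0222808/0.00982632 = 2.2675

RE ≈ 2.267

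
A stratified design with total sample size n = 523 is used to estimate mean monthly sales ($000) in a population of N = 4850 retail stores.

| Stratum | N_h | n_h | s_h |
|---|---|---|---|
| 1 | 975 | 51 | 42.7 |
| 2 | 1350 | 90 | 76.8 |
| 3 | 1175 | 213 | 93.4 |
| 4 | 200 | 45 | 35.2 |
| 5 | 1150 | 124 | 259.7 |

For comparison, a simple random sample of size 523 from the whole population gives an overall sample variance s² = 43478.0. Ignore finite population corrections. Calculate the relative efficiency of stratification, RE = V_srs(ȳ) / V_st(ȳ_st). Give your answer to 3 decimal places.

V̂(ȳ_st) = Σ W_h² s_h²/n_h, with W_h = N_h/N and N = 4850:
  stratum 1: (975/4850)²·42.7²/51 = 1.44481
  stratum 2: (1350/4850)²·76.8²/90 = 5.07766
  stratum 3: (1175/4850)²·93.4²/213 = 2.40384
  stratum 4: (200/4850)²·35.2²/45 = 0.0468219
  stratum 5: (1150/4850)²·259.7²/124 = 30.5798
V_st = 39.5529
V_srs = s²/n = 43478.0/523 = 83.1319
Relative efficiency = V_srs / V_st = 83.1319/39.5529 = 2.1018

RE ≈ 2.102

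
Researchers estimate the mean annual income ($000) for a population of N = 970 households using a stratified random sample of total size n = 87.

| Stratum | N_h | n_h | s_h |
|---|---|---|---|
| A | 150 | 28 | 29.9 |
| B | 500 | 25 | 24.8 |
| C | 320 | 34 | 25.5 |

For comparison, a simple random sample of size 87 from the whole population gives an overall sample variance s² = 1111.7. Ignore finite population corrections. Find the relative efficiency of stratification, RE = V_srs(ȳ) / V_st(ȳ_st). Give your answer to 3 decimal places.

RE ≈ 1.362

V̂(ȳ_st) = Σ W_h² s_h²/n_h, with W_h = N_h/N and N = 970:
  stratum A: (150/970)²·29.9²/28 = 0.763525
  stratum B: (500/970)²·24.8²/25 = 6.53672
  stratum C: (320/970)²·25.5²/34 = 2.08141
V_st = 9.38166
V_srs = s²/n = 1111.7/87 = 12.7782
Relative efficiency = V_srs / V_st = 12.7782/9.38166 = 1.3620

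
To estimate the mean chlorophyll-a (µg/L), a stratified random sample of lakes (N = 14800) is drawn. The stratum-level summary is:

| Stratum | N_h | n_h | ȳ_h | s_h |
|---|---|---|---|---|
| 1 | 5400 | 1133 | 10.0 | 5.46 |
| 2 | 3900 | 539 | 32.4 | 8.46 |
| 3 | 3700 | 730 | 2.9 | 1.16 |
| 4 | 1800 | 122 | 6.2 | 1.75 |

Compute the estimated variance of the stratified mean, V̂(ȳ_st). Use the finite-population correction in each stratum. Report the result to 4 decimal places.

V̂(ȳ_st) = Σ W_h² (1 − n_h/N_h) s_h²/n_h, with W_h = N_h/N and N = 14800:
  stratum 1: (5400/14800)²·(1 − 1133/5400)·5.46²/1133 = 0.00276789
  stratum 2: (3900/14800)²·(1 − 539/3900)·8.46²/539 = 0.00794624
  stratum 3: (3700/14800)²·(1 − 730/3700)·1.16²/730 = 9.24757e-05
  stratum 4: (1800/14800)²·(1 − 122/1800)·1.75²/122 = 0.000346144
V̂(ȳ_st) = 0.0111527

V̂(ȳ_st) ≈ 0.0112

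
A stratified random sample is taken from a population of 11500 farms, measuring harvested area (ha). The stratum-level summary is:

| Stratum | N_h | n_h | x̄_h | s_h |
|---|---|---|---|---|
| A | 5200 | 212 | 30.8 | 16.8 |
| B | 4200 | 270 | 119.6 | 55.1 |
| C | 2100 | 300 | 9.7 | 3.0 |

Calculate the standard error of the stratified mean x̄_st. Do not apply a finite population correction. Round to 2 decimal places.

SE(x̄_st) ≈ 1.33

V̂(x̄_st) = Σ W_h² s_h²/n_h, with W_h = N_h/N and N = 11500:
  stratum A: (5200/11500)²·16.8²/212 = 0.272204
  stratum B: (4200/11500)²·55.1²/270 = 1.49983
  stratum C: (2100/11500)²·3.0²/300 = 0.00100038
V̂(x̄_st) = 1.77303
SE(x̄_st) = √1.77303 = 1.33155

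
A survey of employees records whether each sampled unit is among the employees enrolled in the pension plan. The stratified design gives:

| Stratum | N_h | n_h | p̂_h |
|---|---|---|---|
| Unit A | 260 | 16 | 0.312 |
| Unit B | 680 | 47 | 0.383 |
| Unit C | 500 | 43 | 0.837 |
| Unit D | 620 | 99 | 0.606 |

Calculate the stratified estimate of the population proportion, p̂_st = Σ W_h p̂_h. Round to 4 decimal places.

N = 2060; stratum weights W_h = N_h/N.
p̂_st = Σ W_h p̂_h = (260·0.312 + 680·0.383 + 500·0.837 + 620·0.606)/2060 = 0.55135

p̂_st ≈ 0.5513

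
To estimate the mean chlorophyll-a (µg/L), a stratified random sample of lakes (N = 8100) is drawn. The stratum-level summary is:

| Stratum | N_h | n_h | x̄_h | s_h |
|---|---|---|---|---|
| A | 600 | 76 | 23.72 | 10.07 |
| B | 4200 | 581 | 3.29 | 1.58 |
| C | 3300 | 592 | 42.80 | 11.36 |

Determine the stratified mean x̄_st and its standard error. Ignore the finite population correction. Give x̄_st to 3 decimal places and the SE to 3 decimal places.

x̄_st ≈ 20.900, SE ≈ 0.211

x̄_st = Σ W_h x̄_h = (600·23.72 + 4200·3.29 + 3300·42.80)/8100 = 20.90000
V̂(x̄_st) = Σ W_h² s_h²/n_h, with W_h = N_h/N and N = 8100:
  stratum A: (600/8100)²·10.07²/76 = 0.00732112
  stratum B: (4200/8100)²·1.58²/581 = 0.00115523
  stratum C: (3300/8100)²·11.36²/592 = 0.036182
V̂(x̄_st) = 0.0446584
SE(x̄_st) = √0.0446584 = 0.211325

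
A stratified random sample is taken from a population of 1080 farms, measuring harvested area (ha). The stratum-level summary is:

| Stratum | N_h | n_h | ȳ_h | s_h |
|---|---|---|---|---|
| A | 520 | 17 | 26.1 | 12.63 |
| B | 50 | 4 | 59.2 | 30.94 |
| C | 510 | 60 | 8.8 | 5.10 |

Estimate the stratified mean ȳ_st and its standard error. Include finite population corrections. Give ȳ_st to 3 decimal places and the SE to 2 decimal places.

ȳ_st ≈ 19.463, SE ≈ 1.63

ȳ_st = Σ W_h ȳ_h = (520·26.1 + 50·59.2 + 510·8.8)/1080 = 19.46296
V̂(ȳ_st) = Σ W_h² (1 − n_h/N_h) s_h²/n_h, with W_h = N_h/N and N = 1080:
  stratum A: (520/1080)²·(1 − 17/520)·12.63²/17 = 2.10417
  stratum B: (50/1080)²·(1 − 4/50)·30.94²/4 = 0.471912
  stratum C: (510/1080)²·(1 − 60/510)·5.10²/60 = 0.0852951
V̂(ȳ_st) = 2.66138
SE(ȳ_st) = √2.66138 = 1.63137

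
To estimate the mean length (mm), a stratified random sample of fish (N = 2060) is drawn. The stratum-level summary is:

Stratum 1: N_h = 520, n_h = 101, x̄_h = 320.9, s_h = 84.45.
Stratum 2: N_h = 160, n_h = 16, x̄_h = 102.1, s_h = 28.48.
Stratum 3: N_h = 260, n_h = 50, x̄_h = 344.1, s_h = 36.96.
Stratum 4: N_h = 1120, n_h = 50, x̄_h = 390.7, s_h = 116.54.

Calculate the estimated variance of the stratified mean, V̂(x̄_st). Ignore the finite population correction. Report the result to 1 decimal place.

V̂(x̄_st) = Σ W_h² s_h²/n_h, with W_h = N_h/N and N = 2060:
  stratum 1: (520/2060)²·84.45²/101 = 4.49935
  stratum 2: (160/2060)²·28.48²/16 = 0.30582
  stratum 3: (260/2060)²·36.96²/50 = 0.435217
  stratum 4: (1120/2060)²·116.54²/50 = 80.2937
V̂(x̄_st) = 85.5341

V̂(x̄_st) ≈ 85.5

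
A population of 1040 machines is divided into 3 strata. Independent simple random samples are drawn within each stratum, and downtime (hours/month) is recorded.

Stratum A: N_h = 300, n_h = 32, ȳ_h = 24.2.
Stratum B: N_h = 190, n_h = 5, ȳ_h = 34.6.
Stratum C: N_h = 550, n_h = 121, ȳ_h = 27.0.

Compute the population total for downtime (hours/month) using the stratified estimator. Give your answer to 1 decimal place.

τ̂_st ≈ 28684.0

τ̂_st = Σ N_h ȳ_h = 300·24.2 + 190·34.6 + 550·27.0 = 28684.0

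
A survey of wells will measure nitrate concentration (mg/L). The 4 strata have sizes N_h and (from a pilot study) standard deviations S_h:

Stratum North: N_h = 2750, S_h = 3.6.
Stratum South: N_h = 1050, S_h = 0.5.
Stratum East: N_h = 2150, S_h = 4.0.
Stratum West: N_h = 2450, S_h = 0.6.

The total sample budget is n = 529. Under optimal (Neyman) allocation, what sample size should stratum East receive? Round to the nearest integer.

Neyman allocation: n_h = n · N_h S_h / Σ N_i S_i, with n = 529.
  stratum North: N_h·S_h = 2750·3.6 = 9900.00
  stratum South: N_h·S_h = 1050·0.5 = 525.00
  stratum East: N_h·S_h = 2150·4.0 = 8600.00
  stratum West: N_h·S_h = 2450·0.6 = 1470.00
Σ N_h S_h = 20495.00
n for stratum East = 529·8600.00/20495.00 = 221.976 → 222

222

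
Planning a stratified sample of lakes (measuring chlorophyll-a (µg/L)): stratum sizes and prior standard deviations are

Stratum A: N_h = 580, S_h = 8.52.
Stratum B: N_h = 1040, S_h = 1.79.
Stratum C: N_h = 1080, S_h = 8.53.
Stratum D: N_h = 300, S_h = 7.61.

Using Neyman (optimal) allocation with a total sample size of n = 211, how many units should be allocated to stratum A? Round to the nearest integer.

57

Neyman allocation: n_h = n · N_h S_h / Σ N_i S_i, with n = 211.
  stratum A: N_h·S_h = 580·8.52 = 4941.60
  stratum B: N_h·S_h = 1040·1.79 = 1861.60
  stratum C: N_h·S_h = 1080·8.53 = 9212.40
  stratum D: N_h·S_h = 300·7.61 = 2283.00
Σ N_h S_h = 18298.60
n for stratum A = 211·4941.60/18298.60 = 56.981 → 57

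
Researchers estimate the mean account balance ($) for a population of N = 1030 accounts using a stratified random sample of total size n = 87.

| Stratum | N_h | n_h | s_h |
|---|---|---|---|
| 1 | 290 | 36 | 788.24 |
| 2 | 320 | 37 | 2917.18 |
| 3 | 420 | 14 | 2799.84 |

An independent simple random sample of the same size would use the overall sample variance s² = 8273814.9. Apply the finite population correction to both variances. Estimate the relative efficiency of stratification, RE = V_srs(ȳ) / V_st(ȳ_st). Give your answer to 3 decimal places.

V̂(ȳ_st) = Σ W_h² (1 − n_h/N_h) s_h²/n_h, with W_h = N_h/N and N = 1030:
  stratum 1: (290/1030)²·(1 − 36/290)·788.24²/36 = 1198.32
  stratum 2: (320/1030)²·(1 − 37/320)·2917.18²/37 = 19633
  stratum 3: (420/1030)²·(1 − 14/420)·2799.84²/14 = 89999.3
V_st = 110831
V_srs = (1 − 87/1030)·8273814.9/87 = 87068.5
Relative efficiency = V_srs / V_st = 87068.5/110831 = 0.7856

RE ≈ 0.786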